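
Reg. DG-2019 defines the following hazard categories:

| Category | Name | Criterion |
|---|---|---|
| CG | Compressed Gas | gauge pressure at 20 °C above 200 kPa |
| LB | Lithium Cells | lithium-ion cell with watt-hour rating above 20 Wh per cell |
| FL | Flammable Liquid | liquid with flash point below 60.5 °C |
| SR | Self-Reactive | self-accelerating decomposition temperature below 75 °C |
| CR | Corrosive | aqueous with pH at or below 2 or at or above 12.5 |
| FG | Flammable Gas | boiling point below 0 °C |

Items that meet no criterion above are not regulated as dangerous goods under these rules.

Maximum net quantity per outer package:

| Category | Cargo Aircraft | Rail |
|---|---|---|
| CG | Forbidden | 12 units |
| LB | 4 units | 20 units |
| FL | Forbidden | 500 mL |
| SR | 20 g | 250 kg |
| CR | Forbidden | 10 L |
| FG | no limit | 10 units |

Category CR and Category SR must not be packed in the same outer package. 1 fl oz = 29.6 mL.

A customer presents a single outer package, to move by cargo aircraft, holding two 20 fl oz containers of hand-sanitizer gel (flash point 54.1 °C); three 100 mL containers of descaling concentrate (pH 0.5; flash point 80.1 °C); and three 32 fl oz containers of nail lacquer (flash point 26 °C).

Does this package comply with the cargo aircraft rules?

With flash point 54.1 °C (< 60.5 °C), the hand-sanitizer gel falls in Category FL.
With pH 0.5 (≤ 2), the descaling concentrate falls in Category CR.
Flash point 26 °C meets the Category FL criterion (Flammable Liquid), so the nail lacquer is Category FL.
Total Category FL: (two 20 fl oz containers = 1.184 L) + (three 32 fl oz containers = 2841.6 mL) = 4025.6 mL.
Category FL is Forbidden by cargo aircraft.
Category CR quantity: three 100 mL containers = 300 mL.
Category CR is Forbidden by cargo aircraft.
The segregation rule (Category CR with Category SR) does not apply to Category FL with Category CR.

No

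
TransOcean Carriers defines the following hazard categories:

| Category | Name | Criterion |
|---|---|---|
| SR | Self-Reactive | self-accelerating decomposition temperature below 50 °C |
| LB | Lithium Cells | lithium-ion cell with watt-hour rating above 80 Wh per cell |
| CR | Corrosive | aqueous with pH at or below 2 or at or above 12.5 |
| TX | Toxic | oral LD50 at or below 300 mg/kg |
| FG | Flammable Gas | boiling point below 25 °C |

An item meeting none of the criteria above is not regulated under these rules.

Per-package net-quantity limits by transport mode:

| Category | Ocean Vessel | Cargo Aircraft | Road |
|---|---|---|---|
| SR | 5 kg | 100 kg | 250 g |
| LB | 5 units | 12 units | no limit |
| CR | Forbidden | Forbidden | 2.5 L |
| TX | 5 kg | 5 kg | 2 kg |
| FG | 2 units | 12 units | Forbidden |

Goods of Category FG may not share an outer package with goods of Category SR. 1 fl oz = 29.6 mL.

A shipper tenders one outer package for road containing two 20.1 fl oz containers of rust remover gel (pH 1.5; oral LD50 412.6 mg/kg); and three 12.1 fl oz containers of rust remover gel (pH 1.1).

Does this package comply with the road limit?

Yes

pH 1.5 meets the Category CR criterion (Corrosive), so the rust remover gel is Category CR.
Rust remover gel: pH 1.1 ≤ 2 → Category CR (Corrosive).
Total Category CR: (two 20.1 fl oz containers = 1189.92 mL) + (three 12.1 fl oz containers = 1074.48 mL) = 2264.4 mL.
2264.4 mL ≤ 2.5 L (road limit, Category CR) — within limit.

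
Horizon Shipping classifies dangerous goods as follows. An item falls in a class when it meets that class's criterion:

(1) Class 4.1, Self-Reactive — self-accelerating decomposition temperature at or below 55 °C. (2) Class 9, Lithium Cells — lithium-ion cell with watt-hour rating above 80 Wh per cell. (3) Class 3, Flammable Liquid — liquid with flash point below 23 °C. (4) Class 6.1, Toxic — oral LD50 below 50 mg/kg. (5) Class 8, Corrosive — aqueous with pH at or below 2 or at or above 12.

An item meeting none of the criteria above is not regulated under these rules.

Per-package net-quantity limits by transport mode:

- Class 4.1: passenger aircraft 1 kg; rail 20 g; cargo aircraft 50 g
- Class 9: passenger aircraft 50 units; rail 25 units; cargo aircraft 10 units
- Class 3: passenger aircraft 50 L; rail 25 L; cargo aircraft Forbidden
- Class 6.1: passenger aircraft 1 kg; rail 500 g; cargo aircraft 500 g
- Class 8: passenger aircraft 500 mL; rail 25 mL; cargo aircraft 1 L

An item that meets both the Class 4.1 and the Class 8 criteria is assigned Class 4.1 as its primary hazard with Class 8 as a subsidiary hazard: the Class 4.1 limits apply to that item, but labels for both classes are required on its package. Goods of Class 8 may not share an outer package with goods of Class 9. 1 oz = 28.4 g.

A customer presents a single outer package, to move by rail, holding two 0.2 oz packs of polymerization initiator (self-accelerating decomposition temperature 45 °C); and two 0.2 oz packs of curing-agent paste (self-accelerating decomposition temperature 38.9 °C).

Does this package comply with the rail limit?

The polymerization initiator has self-accelerating decomposition temperature 45 °C, which is ≤ 55 °C, so it is Class 4.1 (Self-Reactive).
Self-accelerating decomposition temperature 38.9 °C meets the Class 4.1 criterion (Self-Reactive), so the curing-agent paste is Class 4.1.
Class 4.1 net quantity: (two 0.2 oz packs = 11.36 g) + (two 0.2 oz packs = 11.36 g) = 22.72 g.
22.72 g exceeds the rail limit of 20 g for Class 4.1.

No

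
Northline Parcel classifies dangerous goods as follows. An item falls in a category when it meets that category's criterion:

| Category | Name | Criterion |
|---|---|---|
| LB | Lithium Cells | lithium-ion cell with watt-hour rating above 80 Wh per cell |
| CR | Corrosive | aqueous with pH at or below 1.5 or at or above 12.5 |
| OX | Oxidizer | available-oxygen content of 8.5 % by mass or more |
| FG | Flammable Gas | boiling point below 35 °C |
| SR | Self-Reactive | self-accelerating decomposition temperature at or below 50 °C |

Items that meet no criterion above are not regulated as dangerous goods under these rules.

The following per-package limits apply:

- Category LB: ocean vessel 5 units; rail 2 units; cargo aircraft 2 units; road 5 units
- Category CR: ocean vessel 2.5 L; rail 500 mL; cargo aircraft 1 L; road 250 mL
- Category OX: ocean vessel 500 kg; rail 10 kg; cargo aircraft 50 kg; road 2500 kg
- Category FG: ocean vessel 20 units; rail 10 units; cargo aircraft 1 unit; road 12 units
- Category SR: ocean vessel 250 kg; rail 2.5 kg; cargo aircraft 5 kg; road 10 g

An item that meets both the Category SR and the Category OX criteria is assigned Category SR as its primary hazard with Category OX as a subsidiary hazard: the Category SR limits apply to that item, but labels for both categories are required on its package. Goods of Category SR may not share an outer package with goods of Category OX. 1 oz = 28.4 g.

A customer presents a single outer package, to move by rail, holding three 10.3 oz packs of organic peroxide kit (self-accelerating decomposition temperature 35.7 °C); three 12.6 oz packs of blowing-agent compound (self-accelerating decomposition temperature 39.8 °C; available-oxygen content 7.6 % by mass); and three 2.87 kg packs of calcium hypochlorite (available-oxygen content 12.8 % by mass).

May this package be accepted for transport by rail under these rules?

No

Self-accelerating decomposition temperature 35.7 °C meets the Category SR criterion (Self-Reactive), so the organic peroxide kit is Category SR.
Self-accelerating decomposition temperature 39.8 °C meets the Category SR criterion (Self-Reactive), so the blowing-agent compound is Category SR.
Available-oxygen content 12.8 % by mass meets the Category OX criterion (Oxidizer), so the calcium hypochlorite is Category OX.
Category SR net quantity: (three 10.3 oz packs = 877.56 g) + (three 12.6 oz packs = 1073.52 g) = 1951.08 g.
1951.08 g ≤ 2.5 kg (rail limit, Category SR) — within limit.
Category OX quantity: three 2.87 kg packs = 8.61 kg.
8.61 kg ≤ 10 kg (rail limit, Category OX) — within limit.
Category SR and Category OX may not share an outer package.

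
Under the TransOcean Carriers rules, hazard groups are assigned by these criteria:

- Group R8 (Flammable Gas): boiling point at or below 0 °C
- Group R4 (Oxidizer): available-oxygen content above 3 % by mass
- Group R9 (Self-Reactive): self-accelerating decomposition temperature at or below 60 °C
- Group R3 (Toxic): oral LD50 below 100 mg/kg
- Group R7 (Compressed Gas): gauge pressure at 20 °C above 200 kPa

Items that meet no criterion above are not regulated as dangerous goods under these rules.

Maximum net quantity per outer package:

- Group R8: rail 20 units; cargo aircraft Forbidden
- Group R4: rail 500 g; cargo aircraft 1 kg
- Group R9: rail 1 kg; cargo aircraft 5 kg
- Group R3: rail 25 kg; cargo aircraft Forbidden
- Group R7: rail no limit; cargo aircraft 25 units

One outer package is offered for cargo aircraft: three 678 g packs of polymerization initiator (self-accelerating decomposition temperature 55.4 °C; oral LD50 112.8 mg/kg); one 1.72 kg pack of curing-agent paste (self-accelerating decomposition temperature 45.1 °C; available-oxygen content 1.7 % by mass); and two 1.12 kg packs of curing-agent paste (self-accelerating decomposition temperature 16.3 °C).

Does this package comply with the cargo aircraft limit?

No

Polymerization initiator: self-accelerating decomposition temperature 55.4 °C ≤ 60 °C → Group R9 (Self-Reactive).
With self-accelerating decomposition temperature 45.1 °C (≤ 60 °C), the curing-agent paste falls in Group R9.
Self-accelerating decomposition temperature 16.3 °C meets the Group R9 criterion (Self-Reactive), so the curing-agent paste is Group R9.
Total Group R9: (three 678 g packs = 2.034 kg) + 1.72 kg + (two 1.12 kg packs = 2.24 kg) = 5.994 kg.
5.994 kg > 5 kg (cargo aircraft limit, Group R9) — over the limit.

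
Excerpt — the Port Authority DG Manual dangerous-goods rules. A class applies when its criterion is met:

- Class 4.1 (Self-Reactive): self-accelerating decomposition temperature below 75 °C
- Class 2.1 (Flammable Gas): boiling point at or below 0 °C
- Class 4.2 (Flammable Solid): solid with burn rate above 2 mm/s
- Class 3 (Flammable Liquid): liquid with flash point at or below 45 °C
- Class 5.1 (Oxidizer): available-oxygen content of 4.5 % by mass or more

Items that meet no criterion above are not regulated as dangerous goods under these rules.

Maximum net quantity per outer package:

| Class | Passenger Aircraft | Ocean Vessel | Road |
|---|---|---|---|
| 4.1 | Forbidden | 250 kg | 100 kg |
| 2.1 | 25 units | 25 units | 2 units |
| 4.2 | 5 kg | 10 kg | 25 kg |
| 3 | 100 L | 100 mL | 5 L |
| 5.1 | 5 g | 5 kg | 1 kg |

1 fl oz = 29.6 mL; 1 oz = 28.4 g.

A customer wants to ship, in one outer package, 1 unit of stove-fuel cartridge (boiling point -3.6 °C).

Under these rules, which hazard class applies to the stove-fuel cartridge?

Class 2.1

Stove-fuel cartridge: boiling point -3.6 °C ≤ 0 °C → Class 2.1 (Flammable Gas).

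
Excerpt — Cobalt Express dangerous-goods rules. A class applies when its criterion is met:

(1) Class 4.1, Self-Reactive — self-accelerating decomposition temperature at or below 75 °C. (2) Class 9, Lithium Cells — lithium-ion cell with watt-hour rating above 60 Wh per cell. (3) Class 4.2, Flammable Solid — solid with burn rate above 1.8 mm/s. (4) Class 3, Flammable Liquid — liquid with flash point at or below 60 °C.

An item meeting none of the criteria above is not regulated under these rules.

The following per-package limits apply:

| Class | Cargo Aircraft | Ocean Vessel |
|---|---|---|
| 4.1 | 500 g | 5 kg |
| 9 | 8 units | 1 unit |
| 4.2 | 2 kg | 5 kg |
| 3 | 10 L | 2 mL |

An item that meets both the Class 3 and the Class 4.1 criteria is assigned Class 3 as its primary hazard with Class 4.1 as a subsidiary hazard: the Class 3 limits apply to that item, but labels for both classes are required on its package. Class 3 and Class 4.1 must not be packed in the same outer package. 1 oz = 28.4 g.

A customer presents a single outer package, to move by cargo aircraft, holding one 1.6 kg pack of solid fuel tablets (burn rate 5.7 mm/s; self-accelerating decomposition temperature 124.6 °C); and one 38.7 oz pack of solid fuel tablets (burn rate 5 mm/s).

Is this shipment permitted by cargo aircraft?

No

With burn rate 5.7 mm/s (> 1.8 mm/s), the solid fuel tablets fall in Class 4.2.
Solid fuel tablets: burn rate 5 mm/s > 1.8 mm/s → Class 4.2 (Flammable Solid).
Total Class 4.2: 1.6 kg + (one 38.7 oz pack = 1099.08 g) = 2699.08 g.
2699.08 g exceeds the cargo aircraft limit of 2 kg for Class 4.2.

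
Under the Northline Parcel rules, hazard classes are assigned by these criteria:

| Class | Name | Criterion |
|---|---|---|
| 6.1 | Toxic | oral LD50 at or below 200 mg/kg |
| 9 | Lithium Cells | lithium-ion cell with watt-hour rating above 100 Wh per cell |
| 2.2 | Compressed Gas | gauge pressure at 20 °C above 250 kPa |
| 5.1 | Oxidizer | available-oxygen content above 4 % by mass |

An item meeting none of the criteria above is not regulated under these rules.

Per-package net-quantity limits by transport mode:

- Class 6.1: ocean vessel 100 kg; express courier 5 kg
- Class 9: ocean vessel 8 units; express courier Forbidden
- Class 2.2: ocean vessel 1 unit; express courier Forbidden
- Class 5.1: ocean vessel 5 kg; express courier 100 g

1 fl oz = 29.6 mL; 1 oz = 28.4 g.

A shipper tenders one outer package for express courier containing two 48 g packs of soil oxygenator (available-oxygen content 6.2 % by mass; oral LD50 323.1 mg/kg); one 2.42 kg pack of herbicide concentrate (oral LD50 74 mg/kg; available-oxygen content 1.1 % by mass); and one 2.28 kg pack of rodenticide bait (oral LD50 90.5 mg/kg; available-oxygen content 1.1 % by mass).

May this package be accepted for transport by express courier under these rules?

Yes

The soil oxygenator has available-oxygen content 6.2 % by mass, which is > 4 % by mass, so it is Class 5.1 (Oxidizer).
The herbicide concentrate has oral LD50 74 mg/kg, which is ≤ 200 mg/kg, so it is Class 6.1 (Toxic).
Rodenticide bait: oral LD50 90.5 mg/kg ≤ 200 mg/kg → Class 6.1 (Toxic).
Class 6.1 net quantity: 2.42 kg + 2.28 kg = 4.7 kg.
That is within the Class 6.1 express courier limit of 5 kg.
Class 5.1 quantity: two 48 g packs = 96 g.
96 g is within the express courier limit of 100 g for Class 5.1.
Every hazard class is within its express courier limit and no segregation rule is violated.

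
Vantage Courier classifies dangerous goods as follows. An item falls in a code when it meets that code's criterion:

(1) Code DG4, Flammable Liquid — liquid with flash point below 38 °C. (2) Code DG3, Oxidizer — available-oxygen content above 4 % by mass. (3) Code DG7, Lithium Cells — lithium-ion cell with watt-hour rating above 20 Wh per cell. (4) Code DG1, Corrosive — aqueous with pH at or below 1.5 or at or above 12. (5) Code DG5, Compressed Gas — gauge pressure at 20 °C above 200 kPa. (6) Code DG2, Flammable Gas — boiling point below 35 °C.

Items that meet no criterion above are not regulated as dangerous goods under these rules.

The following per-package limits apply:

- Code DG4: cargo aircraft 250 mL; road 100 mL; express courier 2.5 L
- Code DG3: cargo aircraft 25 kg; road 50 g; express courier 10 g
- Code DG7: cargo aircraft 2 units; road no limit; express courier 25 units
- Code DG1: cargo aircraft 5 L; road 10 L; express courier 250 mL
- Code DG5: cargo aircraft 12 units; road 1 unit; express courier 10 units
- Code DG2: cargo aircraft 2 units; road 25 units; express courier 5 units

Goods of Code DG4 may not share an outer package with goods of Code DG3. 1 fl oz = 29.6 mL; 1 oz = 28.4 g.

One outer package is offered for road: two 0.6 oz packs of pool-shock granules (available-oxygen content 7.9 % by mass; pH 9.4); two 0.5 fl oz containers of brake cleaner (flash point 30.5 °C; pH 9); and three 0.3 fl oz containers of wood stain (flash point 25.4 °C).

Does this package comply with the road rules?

With available-oxygen content 7.9 % by mass (> 4 % by mass), the pool-shock granules fall in Code DG3.
With flash point 30.5 °C (< 38 °C), the brake cleaner falls in Code DG4.
Wood stain: flash point 25.4 °C < 38 °C → Code DG4 (Flammable Liquid).
Code DG4 net quantity: (two 0.5 fl oz containers = 29.6 mL) + (three 0.3 fl oz containers = 26.64 mL) = 56.24 mL.
That is within the Code DG4 road limit of 100 mL.
Code DG3 quantity: two 0.6 oz packs = 34.08 g.
That is within the Code DG3 road limit of 50 g.
Code DG4 and Code DG3 may not share an outer package.

No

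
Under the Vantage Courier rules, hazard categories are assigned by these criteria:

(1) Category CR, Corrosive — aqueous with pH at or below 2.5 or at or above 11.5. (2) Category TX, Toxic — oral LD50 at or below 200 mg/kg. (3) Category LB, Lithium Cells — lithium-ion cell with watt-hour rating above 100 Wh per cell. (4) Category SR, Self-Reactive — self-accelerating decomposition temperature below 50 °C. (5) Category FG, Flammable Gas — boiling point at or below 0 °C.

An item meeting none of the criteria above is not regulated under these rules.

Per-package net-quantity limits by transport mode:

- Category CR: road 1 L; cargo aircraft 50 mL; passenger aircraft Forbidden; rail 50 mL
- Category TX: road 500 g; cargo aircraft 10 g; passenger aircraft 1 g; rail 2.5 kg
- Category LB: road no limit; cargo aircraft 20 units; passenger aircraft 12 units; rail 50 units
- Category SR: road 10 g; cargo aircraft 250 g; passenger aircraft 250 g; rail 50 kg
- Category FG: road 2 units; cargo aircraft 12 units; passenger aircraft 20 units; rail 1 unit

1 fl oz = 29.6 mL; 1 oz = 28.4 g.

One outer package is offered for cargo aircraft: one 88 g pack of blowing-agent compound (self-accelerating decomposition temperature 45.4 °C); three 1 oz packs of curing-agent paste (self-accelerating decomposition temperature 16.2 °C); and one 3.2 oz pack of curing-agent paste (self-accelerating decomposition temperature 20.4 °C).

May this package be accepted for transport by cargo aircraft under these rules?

Self-accelerating decomposition temperature 45.4 °C meets the Category SR criterion (Self-Reactive), so the blowing-agent compound is Category SR.
Self-accelerating decomposition temperature 16.2 °C meets the Category SR criterion (Self-Reactive), so the curing-agent paste is Category SR.
With self-accelerating decomposition temperature 20.4 °C (< 50 °C), the curing-agent paste falls in Category SR.
Total Category SR: 88 g + (three 1 oz packs = 85.2 g) + (one 3.2 oz pack = 90.88 g) = 264.08 g.
264.08 g > 250 g (cargo aircraft limit, Category SR) — over the limit.

No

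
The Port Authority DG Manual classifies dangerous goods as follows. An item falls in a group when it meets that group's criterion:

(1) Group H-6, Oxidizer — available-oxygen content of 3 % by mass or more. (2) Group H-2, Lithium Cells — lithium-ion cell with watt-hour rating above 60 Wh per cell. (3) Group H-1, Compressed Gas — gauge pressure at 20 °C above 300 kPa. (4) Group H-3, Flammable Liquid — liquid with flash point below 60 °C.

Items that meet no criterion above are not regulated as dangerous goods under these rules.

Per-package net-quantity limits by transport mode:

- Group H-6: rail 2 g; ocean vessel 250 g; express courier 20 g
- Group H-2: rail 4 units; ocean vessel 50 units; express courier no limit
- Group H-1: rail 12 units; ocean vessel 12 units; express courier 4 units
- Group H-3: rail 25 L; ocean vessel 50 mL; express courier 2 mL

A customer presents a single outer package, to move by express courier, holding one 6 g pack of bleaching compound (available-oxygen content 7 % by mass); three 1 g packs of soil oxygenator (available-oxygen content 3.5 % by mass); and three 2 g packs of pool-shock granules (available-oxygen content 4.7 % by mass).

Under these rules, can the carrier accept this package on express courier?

Available-oxygen content 7 % by mass meets the Group H-6 criterion (Oxidizer), so the bleaching compound is Group H-6.
The soil oxygenator has available-oxygen content 3.5 % by mass, which is ≥ 3 % by mass, so it is Group H-6 (Oxidizer).
The pool-shock granules have available-oxygen content 4.7 % by mass, which is ≥ 3 % by mass, so they are Group H-6 (Oxidizer).
Total Group H-6: 6 g + (three 1 g packs = 3 g) + (three 2 g packs = 6 g) = 15 g.
That is within the Group H-6 express courier limit of 20 g.

Yes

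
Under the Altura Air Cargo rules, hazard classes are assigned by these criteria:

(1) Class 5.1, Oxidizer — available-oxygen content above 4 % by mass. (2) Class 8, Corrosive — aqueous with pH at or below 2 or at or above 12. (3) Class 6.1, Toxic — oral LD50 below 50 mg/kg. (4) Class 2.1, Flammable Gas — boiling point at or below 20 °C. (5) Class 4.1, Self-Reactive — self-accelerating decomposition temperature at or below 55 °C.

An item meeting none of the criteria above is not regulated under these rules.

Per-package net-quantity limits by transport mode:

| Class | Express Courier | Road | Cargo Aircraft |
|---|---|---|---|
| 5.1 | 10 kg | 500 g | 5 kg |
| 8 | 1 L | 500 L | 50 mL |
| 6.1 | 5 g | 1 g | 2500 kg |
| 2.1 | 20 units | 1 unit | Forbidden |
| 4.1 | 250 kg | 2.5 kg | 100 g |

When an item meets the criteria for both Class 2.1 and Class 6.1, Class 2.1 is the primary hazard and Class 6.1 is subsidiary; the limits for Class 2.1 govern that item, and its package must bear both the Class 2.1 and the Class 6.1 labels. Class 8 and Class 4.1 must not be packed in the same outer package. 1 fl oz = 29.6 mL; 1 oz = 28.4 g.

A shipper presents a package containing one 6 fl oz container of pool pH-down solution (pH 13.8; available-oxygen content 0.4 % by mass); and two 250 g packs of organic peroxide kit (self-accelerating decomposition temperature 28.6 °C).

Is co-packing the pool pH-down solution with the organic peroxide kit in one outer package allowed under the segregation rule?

No

The pool pH-down solution has pH 13.8, which is ≥ 12, so it is Class 8 (Corrosive).
With self-accelerating decomposition temperature 28.6 °C (≤ 55 °C), the organic peroxide kit falls in Class 4.1.
Class 8 and Class 4.1 may not share an outer package.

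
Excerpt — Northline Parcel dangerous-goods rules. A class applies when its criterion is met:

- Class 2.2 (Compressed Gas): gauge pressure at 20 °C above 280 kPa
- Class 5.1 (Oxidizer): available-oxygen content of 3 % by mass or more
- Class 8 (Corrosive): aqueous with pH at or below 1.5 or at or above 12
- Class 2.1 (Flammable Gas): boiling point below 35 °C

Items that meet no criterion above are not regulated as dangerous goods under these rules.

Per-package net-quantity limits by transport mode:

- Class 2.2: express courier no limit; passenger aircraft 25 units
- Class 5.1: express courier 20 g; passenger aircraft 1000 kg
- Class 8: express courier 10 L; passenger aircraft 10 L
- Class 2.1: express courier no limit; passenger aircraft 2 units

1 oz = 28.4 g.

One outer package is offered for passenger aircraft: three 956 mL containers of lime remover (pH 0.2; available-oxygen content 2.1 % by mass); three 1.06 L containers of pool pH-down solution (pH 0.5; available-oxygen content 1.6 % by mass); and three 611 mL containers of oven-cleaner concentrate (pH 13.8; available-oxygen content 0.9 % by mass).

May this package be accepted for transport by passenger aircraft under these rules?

With pH 0.2 (≤ 1.5), the lime remover falls in Class 8.
Pool pH-down solution: pH 0.5 ≤ 1.5 → Class 8 (Corrosive).
With pH 13.8 (≥ 12), the oven-cleaner concentrate falls in Class 8.
Class 8 net quantity: (three 956 mL containers = 2.868 L) + (three 1.06 L containers = 3.18 L) + (three 611 mL containers = 1.833 L) = 7.881 L.
7.881 L is within the passenger aircraft limit of 10 L for Class 8.

Yes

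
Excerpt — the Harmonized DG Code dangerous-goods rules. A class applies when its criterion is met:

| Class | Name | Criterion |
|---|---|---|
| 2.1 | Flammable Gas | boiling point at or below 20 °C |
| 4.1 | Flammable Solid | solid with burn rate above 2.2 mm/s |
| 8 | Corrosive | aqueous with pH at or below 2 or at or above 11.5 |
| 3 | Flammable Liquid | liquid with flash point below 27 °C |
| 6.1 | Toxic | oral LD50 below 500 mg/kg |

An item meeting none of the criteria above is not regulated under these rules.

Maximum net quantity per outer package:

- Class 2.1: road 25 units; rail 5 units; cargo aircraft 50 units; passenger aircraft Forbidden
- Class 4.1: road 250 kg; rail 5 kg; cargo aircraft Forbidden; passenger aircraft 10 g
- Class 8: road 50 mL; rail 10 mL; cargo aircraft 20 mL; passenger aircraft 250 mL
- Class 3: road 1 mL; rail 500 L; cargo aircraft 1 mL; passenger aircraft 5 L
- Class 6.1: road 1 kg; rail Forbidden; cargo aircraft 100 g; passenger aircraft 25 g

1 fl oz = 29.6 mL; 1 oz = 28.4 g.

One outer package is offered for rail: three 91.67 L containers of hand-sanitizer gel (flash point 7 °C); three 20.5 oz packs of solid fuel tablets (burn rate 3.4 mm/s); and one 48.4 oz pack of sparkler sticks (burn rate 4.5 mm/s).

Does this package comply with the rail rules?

Yes

With flash point 7 °C (< 27 °C), the hand-sanitizer gel falls in Class 3.
The solid fuel tablets have burn rate 3.4 mm/s, which is > 2.2 mm/s, so they are Class 4.1 (Flammable Solid).
Burn rate 4.5 mm/s meets the Class 4.1 criterion (Flammable Solid), so the sparkler sticks are Class 4.1.
Class 4.1 net quantity: (three 20.5 oz packs = 1746.6 g) + (one 48.4 oz pack = 1374.56 g) = 3121.16 g.
3121.16 g is within the rail limit of 5 kg for Class 4.1.
Class 3 quantity: three 91.67 L containers = 275.01 L.
275.01 L is within the rail limit of 500 L for Class 3.
Every hazard class is within its rail limit and no segregation rule is violated.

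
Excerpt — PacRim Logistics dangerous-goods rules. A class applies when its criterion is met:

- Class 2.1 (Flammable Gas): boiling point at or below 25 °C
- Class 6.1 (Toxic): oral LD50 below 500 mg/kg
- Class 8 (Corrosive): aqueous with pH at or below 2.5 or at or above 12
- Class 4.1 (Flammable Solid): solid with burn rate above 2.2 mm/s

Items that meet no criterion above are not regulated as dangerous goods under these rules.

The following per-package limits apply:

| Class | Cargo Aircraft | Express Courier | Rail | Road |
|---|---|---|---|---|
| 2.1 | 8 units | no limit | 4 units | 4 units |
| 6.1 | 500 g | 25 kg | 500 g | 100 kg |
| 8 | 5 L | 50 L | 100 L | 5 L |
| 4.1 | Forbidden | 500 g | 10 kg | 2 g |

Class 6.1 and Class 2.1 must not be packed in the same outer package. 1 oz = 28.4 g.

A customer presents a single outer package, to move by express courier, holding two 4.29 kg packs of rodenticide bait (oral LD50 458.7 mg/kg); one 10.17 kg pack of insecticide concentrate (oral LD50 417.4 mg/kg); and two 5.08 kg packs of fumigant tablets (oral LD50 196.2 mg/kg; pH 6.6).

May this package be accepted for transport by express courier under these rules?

No

With oral LD50 458.7 mg/kg (< 500 mg/kg), the rodenticide bait falls in Class 6.1.
With oral LD50 417.4 mg/kg (< 500 mg/kg), the insecticide concentrate falls in Class 6.1.
Oral LD50 196.2 mg/kg meets the Class 6.1 criterion (Toxic), so the fumigant tablets are Class 6.1.
Class 6.1 net quantity: (two 4.29 kg packs = 8.58 kg) + 10.17 kg + (two 5.08 kg packs = 10.16 kg) = 28.91 kg.
That exceeds the Class 6.1 express courier limit of 25 kg.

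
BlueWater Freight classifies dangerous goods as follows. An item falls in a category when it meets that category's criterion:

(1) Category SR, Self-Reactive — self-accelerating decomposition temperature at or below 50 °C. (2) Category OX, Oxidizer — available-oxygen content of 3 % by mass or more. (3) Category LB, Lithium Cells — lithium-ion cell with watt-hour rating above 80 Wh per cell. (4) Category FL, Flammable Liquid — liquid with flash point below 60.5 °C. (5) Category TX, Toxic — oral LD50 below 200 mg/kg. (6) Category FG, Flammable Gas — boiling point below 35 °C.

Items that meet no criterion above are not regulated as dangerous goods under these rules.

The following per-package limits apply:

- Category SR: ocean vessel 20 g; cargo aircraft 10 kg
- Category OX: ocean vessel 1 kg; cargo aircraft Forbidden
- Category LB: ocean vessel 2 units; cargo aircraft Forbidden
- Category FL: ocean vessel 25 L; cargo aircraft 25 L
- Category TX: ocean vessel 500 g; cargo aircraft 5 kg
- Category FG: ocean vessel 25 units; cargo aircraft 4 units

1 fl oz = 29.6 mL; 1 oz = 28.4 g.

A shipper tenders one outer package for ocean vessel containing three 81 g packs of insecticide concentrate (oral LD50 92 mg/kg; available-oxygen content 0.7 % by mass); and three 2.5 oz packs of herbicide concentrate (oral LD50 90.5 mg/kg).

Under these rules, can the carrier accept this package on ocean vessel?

Yes

Oral LD50 92 mg/kg meets the Category TX criterion (Toxic), so the insecticide concentrate is Category TX.
Oral LD50 90.5 mg/kg meets the Category TX criterion (Toxic), so the herbicide concentrate is Category TX.
Total Category TX: (three 81 g packs = 243 g) + (three 2.5 oz packs = 213 g) = 456 g.
That is within the Category TX ocean vessel limit of 500 g.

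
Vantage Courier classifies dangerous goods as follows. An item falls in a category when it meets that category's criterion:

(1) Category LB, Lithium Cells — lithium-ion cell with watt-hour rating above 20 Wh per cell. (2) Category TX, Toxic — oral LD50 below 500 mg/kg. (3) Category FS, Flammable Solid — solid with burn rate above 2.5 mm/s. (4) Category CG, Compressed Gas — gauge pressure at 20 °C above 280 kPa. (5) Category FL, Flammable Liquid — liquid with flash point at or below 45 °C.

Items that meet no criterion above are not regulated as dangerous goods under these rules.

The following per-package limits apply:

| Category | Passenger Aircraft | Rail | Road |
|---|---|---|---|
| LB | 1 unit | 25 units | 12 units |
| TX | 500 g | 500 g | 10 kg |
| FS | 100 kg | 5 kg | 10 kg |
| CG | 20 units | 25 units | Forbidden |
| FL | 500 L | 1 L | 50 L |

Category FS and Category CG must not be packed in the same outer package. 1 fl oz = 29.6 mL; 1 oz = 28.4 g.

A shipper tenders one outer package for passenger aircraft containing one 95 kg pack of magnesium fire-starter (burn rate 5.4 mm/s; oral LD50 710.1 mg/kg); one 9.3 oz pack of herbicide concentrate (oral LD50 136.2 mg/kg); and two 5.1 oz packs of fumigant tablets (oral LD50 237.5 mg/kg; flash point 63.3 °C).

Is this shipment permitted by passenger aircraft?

With burn rate 5.4 mm/s (> 2.5 mm/s), the magnesium fire-starter falls in Category FS.
With oral LD50 136.2 mg/kg (< 500 mg/kg), the herbicide concentrate falls in Category TX.
The fumigant tablets have oral LD50 237.5 mg/kg, which is < 500 mg/kg, so they are Category TX (Toxic).
Total Category TX: (one 9.3 oz pack = 264.12 g) + (two 5.1 oz packs = 289.68 g) = 553.8 g.
553.8 g > 500 g (passenger aircraft limit, Category TX) — over the limit.
Category FS quantity: 95 kg.
That is within the Category FS passenger aircraft limit of 100 kg.
The segregation rule (Category FS with Category CG) does not apply to Category TX with Category FS.

No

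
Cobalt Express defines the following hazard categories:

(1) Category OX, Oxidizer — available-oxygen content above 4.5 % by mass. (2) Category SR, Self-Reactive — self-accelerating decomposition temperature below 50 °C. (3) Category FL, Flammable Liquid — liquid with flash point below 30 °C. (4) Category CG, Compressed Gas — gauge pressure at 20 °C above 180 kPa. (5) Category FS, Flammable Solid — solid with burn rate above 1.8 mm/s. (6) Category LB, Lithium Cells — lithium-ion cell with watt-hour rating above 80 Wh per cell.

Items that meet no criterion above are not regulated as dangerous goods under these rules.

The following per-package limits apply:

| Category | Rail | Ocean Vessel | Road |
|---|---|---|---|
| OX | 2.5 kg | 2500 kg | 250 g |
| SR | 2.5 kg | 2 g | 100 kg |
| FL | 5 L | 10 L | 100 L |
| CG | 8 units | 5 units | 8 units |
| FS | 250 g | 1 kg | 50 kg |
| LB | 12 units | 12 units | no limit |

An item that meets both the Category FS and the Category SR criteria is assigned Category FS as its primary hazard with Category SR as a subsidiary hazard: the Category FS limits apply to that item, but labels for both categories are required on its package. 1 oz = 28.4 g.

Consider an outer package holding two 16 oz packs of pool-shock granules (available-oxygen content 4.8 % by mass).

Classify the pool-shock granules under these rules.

Pool-shock granules: available-oxygen content 4.8 % by mass > 4.5 % by mass → Category OX (Oxidizer).

Category OX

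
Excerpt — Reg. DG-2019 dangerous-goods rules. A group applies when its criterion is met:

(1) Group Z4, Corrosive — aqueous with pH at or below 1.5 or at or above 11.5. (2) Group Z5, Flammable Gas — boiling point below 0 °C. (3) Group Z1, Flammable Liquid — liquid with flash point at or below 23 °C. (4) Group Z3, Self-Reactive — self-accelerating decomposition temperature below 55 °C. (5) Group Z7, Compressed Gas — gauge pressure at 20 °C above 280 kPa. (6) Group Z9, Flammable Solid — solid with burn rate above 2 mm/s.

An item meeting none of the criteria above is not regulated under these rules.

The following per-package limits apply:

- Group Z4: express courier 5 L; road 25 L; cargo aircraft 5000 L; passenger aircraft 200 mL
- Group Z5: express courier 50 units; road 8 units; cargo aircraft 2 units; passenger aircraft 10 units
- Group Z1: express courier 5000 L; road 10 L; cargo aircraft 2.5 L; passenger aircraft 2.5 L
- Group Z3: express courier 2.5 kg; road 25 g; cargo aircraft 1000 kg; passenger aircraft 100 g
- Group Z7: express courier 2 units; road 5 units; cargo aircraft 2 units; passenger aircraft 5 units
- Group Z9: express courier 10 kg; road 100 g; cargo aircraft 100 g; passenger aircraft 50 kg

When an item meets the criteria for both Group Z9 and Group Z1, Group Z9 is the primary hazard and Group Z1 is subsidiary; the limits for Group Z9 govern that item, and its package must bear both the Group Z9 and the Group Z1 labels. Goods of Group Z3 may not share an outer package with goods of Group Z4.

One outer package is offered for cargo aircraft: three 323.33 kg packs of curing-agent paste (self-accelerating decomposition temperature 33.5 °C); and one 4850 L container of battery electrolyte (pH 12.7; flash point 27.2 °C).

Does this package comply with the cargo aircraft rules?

Self-accelerating decomposition temperature 33.5 °C meets the Group Z3 criterion (Self-Reactive), so the curing-agent paste is Group Z3.
The battery electrolyte has pH 12.7, which is ≥ 11.5, so it is Group Z4 (Corrosive).
Group Z3 quantity: three 323.33 kg packs = 969.99 kg.
That is within the Group Z3 cargo aircraft limit of 1000 kg.
Group Z4 quantity: 4850 L.
4850 L ≤ 5000 L (cargo aircraft limit, Group Z4) — within limit.
Group Z3 and Group Z4 may not share an outer package.

No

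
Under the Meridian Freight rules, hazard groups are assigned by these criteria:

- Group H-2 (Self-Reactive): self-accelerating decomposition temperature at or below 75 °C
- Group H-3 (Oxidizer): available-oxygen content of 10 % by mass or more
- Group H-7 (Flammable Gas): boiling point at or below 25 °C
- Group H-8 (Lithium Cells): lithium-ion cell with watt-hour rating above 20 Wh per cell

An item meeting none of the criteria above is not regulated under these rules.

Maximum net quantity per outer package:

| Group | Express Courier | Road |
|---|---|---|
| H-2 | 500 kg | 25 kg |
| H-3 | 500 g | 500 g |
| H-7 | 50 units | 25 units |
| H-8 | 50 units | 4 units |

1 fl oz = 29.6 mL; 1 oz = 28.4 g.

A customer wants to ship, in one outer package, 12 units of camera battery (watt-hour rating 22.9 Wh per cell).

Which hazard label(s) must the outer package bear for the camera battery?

Group H-8

Camera battery: watt-hour rating 22.9 Wh per cell > 20 Wh per cell → Group H-8 (Lithium Cells).
Only the Group H-8 label is required.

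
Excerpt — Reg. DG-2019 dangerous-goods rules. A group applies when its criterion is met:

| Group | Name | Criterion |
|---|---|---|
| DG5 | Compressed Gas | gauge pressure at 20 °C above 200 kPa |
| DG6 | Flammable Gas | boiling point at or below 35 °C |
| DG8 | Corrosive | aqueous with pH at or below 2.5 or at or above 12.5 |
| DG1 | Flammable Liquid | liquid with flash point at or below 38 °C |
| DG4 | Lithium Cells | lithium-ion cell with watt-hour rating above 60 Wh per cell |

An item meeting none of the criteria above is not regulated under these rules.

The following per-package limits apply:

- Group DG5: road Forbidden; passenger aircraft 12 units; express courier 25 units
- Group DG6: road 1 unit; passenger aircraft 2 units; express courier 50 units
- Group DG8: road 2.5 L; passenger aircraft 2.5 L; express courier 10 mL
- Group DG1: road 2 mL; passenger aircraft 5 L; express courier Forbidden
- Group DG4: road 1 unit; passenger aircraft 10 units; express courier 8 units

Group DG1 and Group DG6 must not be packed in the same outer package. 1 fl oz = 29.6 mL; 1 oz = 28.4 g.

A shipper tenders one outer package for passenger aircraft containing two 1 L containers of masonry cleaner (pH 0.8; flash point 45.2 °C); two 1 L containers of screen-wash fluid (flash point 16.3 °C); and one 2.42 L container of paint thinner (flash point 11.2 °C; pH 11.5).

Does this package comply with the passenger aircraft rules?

Masonry cleaner: pH 0.8 ≤ 2.5 → Group DG8 (Corrosive).
Screen-wash fluid: flash point 16.3 °C ≤ 38 °C → Group DG1 (Flammable Liquid).
With flash point 11.2 °C (≤ 38 °C), the paint thinner falls in Group DG1.
Total Group DG1: (two 1 L containers = 2 L) + 2.42 L = 4.42 L.
That is within the Group DG1 passenger aircraft limit of 5 L.
Group DG8 quantity: two 1 L containers = 2 L.
2 L is within the passenger aircraft limit of 2.5 L for Group DG8.
The segregation rule (Group DG1 with Group DG6) does not apply to Group DG1 with Group DG8.
Every hazard group is within its passenger aircraft limit and no segregation rule is violated.

Yes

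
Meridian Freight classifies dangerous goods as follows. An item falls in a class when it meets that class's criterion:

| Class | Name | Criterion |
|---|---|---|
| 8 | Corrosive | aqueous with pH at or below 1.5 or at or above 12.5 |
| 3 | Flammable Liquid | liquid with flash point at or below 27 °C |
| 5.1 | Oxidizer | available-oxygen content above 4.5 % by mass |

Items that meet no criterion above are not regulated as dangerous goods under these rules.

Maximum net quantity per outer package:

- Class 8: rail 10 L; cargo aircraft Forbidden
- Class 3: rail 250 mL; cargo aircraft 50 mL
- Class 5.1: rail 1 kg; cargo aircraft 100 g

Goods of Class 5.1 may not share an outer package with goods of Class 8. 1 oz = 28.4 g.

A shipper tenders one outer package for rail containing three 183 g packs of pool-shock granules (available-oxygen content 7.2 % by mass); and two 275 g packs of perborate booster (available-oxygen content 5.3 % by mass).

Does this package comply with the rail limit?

The pool-shock granules have available-oxygen content 7.2 % by mass, which is > 4.5 % by mass, so they are Class 5.1 (Oxidizer).
Perborate booster: available-oxygen content 5.3 % by mass > 4.5 % by mass → Class 5.1 (Oxidizer).
Total Class 5.1: (three 183 g packs = 549 g) + (two 275 g packs = 550 g) = 1.099 kg.
1.099 kg > 1 kg (rail limit, Class 5.1) — over the limit.

No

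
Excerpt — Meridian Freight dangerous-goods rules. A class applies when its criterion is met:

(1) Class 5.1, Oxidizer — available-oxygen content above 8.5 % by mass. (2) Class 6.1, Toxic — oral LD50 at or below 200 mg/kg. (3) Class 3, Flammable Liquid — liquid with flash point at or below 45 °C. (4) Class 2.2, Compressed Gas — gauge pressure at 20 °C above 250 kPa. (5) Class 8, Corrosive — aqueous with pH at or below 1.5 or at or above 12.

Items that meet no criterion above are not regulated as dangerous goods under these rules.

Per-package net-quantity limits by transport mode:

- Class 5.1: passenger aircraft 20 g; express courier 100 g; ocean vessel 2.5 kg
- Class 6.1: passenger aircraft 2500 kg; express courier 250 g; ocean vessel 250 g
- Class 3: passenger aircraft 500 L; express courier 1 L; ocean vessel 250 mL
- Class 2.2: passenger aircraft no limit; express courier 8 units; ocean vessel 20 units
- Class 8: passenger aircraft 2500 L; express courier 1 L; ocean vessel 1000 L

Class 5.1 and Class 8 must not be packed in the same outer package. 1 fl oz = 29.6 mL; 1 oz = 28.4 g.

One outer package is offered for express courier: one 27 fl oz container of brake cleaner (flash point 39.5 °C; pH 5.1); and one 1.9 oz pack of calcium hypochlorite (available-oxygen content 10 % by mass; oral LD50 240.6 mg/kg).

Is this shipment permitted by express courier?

Yes

Brake cleaner: flash point 39.5 °C ≤ 45 °C → Class 3 (Flammable Liquid).
Available-oxygen content 10 % by mass meets the Class 5.1 criterion (Oxidizer), so the calcium hypochlorite is Class 5.1.
Class 5.1 quantity: one 1.9 oz pack = 53.96 g.
53.96 g ≤ 100 g (express courier limit, Class 5.1) — within limit.
Class 3 quantity: one 27 fl oz container = 799.2 mL.
799.2 mL ≤ 1 L (express courier limit, Class 3) — within limit.
The segregation rule (Class 5.1 with Class 8) does not apply to Class 5.1 with Class 3.
Every hazard class is within its express courier limit and no segregation rule is violated.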